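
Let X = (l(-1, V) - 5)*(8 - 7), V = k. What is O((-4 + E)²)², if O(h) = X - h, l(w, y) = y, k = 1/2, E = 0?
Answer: 1681/4 ≈ 420.25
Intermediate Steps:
k = ½ ≈ 0.50000
V = ½ ≈ 0.50000
X = -9/2 (X = (½ - 5)*(8 - 7) = -9/2*1 = -9/2 ≈ -4.5000)
O(h) = -9/2 - h
O((-4 + E)²)² = (-9/2 - (-4 + 0)²)² = (-9/2 - 1*(-4)²)² = (-9/2 - 1*16)² = (-9/2 - 16)² = (-41/2)² = 1681/4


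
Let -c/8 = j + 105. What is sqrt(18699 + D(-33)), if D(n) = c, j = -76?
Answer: sqrt(18467) ≈ 135.89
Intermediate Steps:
c = -232 (c = -8*(-76 + 105) = -8*29 = -232)
D(n) = -232
sqrt(18699 + D(-33)) = sqrt(18699 - 232) = sqrt(18467)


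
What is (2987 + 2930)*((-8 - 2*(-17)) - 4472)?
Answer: -26306982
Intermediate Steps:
(2987 + 2930)*((-8 - 2*(-17)) - 4472) = 5917*((-8 + 34) - 4472) = 5917*(26 - 4472) = 5917*(-4446) = -26306982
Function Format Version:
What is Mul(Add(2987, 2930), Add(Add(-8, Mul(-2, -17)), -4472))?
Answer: -26306982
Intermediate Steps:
Mul(Add(2987, 2930), Add(Add(-8, Mul(-2, -17)), -4472)) = Mul(5917, Add(Add(-8, 34), -4472)) = Mul(5917, Add(26, -4472)) = Mul(5917, -4446) = -26306982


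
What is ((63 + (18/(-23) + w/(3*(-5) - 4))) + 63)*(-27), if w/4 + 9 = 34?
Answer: -1415340/437 ≈ -3238.8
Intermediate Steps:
w = 100 (w = -36 + 4*34 = -36 + 136 = 100)
((63 + (18/(-23) + w/(3*(-5) - 4))) + 63)*(-27) = ((63 + (18/(-23) + 100/(3*(-5) - 4))) + 63)*(-27) = ((63 + (18*(-1/23) + 100/(-15 - 4))) + 63)*(-27) = ((63 + (-18/23 + 100/(-19))) + 63)*(-27) = ((63 + (-18/23 + 100*(-1/19))) + 63)*(-27) = ((63 + (-18/23 - 100/19)) + 63)*(-27) = ((63 - 2642/437) + 63)*(-27) = (24889/437 + 63)*(-27) = (52420/437)*(-27) = -1415340/437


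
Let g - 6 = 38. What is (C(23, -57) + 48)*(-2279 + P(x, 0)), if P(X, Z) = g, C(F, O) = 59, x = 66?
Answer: -239145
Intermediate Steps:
g = 44 (g = 6 + 38 = 44)
P(X, Z) = 44
(C(23, -57) + 48)*(-2279 + P(x, 0)) = (59 + 48)*(-2279 + 44) = 107*(-2235) = -239145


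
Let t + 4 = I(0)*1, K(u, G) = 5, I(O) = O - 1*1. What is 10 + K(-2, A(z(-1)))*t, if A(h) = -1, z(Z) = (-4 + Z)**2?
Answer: -15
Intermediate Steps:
I(O) = -1 + O (I(O) = O - 1 = -1 + O)
t = -5 (t = -4 + (-1 + 0)*1 = -4 - 1*1 = -4 - 1 = -5)
10 + K(-2, A(z(-1)))*t = 10 + 5*(-5) = 10 - 25 = -15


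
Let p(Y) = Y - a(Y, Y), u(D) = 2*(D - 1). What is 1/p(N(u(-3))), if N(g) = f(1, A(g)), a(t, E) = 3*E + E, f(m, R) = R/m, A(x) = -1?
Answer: ⅓ ≈ 0.33333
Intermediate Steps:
u(D) = -2 + 2*D (u(D) = 2*(-1 + D) = -2 + 2*D)
a(t, E) = 4*E
N(g) = -1 (N(g) = -1/1 = -1*1 = -1)
p(Y) = -3*Y (p(Y) = Y - 4*Y = -3*Y)
1/p(N(u(-3))) = 1/(-3*(-1)) = 1/3 = ⅓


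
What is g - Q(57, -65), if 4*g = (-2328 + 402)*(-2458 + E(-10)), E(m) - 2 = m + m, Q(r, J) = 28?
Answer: 1192166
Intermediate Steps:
E(m) = 2 + 2*m (E(m) = 2 + (m + m) = 2 + 2*m)
g = 1192194 (g = ((-2328 + 402)*(-2458 + (2 + 2*(-10))))/4 = (-1926*(-2458 + (2 - 20)))/4 = (-1926*(-2458 - 18))/4 = (-1926*(-2476))/4 = (¼)*4768776 = 1192194)
g - Q(57, -65) = 1192194 - 1*28 = 1192194 - 28 = 1192166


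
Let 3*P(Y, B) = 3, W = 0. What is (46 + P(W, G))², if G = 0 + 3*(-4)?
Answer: 2209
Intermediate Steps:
G = -12 (G = 0 - 12 = -12)
P(Y, B) = 1 (P(Y, B) = (⅓)*3 = 1)
(46 + P(W, G))² = (46 + 1)² = 47² = 2209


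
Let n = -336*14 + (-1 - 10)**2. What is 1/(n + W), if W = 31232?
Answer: 1/26649 ≈ 3.7525e-5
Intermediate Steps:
n = -4583 (n = -4704 + (-11)**2 = -4704 + 121 = -4583)
1/(n + W) = 1/(-4583 + 31232) = 1/26649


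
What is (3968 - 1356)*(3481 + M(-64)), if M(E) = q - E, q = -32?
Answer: 9175956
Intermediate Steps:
M(E) = -32 - E
(3968 - 1356)*(3481 + M(-64)) = (3968 - 1356)*(3481 + (-32 - 1*(-64))) = 2612*(3481 + (-32 + 64)) = 2612*(3481 + 32) = 2612*3513 = 9175956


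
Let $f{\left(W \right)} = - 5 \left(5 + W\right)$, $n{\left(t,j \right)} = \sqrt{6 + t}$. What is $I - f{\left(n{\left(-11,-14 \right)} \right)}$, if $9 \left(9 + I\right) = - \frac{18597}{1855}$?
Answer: $\frac{82841}{5565} + 5 i \sqrt{5} \approx 14.886 + 11.18 i$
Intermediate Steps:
$f{\left(W \right)} = -25 - 5 W$
$I = - \frac{56284}{5565}$ ($I = -9 + \frac{\left(-18597\right) \frac{1}{1855}}{9} = -9 + \frac{1}{9} \left(- \frac{18597}{1855}\right) = -9 - \frac{6199}{5565} = - \frac{56284}{5565} \approx -10.114$)
$I - f{\left(n{\left(-11,-14 \right)} \right)} = - \frac{56284}{5565} - \left(-25 - 5 \sqrt{6 - 11}\right) = - \frac{56284}{5565} - \left(-25 - 5 \sqrt{-5}\right) = - \frac{56284}{5565} - \left(-25 - 5 i \sqrt{5}\right) = - \frac{56284}{5565} + \left(25 + 5 i \sqrt{5}\right) = \frac{82841}{5565} + 5 i \sqrt{5}$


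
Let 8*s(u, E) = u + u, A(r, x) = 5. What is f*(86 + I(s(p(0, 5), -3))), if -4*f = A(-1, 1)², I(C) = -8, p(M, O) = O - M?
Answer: -975/2 ≈ -487.50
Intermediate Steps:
s(u, E) = u/4 (s(u, E) = (u + u)/8 = (2*u)/8 = u/4)
f = -25/4 (f = -¼*5² = -¼*25 = -25/4 ≈ -6.2500)
f*(86 + I(s(p(0, 5), -3))) = -25*(86 - 8)/4 = -25/4*78 = -975/2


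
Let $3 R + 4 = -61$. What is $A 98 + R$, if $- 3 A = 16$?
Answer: $- \frac{1633}{3} \approx -544.33$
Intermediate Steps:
$R = - \frac{65}{3}$ ($R = - \frac{4}{3} + \frac{1}{3} \left(-61\right) = - \frac{4}{3} - \frac{61}{3} = - \frac{65}{3} \approx -21.667$)
$A = - \frac{16}{3}$ ($A = \left(- \frac{1}{3}\right) 16 = - \frac{16}{3} \approx -5.3333$)
$A 98 + R = \left(- \frac{16}{3}\right) 98 - \frac{65}{3} = - \frac{1568}{3} - \frac{65}{3} = - \frac{1633}{3}$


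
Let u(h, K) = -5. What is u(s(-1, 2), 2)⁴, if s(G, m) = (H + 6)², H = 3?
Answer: 625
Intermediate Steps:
s(G, m) = 81 (s(G, m) = (3 + 6)² = 9² = 81)
u(s(-1, 2), 2)⁴ = (-5)⁴ = 625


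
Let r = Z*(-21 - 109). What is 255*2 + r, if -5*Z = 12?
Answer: 822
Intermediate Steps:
Z = -12/5 (Z = -⅕*12 = -12/5 ≈ -2.4000)
r = 312 (r = -12*(-21 - 109)/5 = -12/5*(-130) = 312)
255*2 + r = 255*2 + 312 = 510 + 312 = 822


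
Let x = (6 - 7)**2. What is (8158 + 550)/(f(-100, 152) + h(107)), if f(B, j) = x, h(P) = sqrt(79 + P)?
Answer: -8708/185 + 8708*sqrt(186)/185 ≈ 594.88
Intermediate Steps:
x = 1 (x = (-1)**2 = 1)
f(B, j) = 1
(8158 + 550)/(f(-100, 152) + h(107)) = (8158 + 550)/(1 + sqrt(79 + 107)) = 8708/(1 + sqrt(186))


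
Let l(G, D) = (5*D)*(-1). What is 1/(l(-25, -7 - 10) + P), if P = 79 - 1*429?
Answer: -1/265 ≈ -0.0037736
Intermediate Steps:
P = -350 (P = 79 - 429 = -350)
l(G, D) = -5*D
1/(l(-25, -7 - 10) + P) = 1/(-5*(-7 - 10) - 350) = 1/(-5*(-17) - 350) = 1/(85 - 350) = 1/(-265) = -1/265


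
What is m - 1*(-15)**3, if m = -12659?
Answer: -9284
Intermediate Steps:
m - 1*(-15)**3 = -12659 - 1*(-15)**3 = -12659 - 1*(-3375) = -12659 + 3375 = -9284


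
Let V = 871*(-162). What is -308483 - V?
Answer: -167381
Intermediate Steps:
V = -141102
-308483 - V = -308483 - 1*(-141102) = -308483 + 141102 = -167381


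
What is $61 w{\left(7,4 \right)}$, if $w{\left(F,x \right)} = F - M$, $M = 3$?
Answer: $244$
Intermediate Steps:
$w{\left(F,x \right)} = -3 + F$ ($w{\left(F,x \right)} = F - 3 = -3 + F$)
$61 w{\left(7,4 \right)} = 61 \left(-3 + 7\right) = 61 \cdot 4 = 244$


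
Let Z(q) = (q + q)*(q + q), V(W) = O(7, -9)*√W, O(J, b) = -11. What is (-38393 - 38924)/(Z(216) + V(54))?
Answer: -267207552/644972423 - 850487*√6/11609503614 ≈ -0.41447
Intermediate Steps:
V(W) = -11*√W
Z(q) = 4*q² (Z(q) = (2*q)*(2*q) = 4*q²)
(-38393 - 38924)/(Z(216) + V(54)) = (-38393 - 38924)/(4*216² - 33*√6) = -77317/(4*46656 - 33*√6) = -77317/(186624 - 33*√6)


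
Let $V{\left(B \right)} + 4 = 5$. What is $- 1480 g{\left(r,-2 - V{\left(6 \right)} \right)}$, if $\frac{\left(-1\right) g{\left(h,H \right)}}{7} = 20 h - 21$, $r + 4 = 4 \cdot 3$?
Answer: $1440040$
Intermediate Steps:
$r = 8$ ($r = -4 + 4 \cdot 3 = -4 + 12 = 8$)
$V{\left(B \right)} = 1$ ($V{\left(B \right)} = -4 + 5 = 1$)
$g{\left(h,H \right)} = 147 - 140 h$ ($g{\left(h,H \right)} = - 7 \left(20 h - 21\right) = - 7 \left(-21 + 20 h\right) = 147 - 140 h$)
$- 1480 g{\left(r,-2 - V{\left(6 \right)} \right)} = - 1480 \left(147 - 1120\right) = \left(-1480\right) \left(-973\right) = 1440040$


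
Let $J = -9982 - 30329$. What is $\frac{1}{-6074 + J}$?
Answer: $- \frac{1}{46385} \approx -2.1559 \cdot 10^{-5}$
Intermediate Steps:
$J = -40311$ ($J = -9982 - 30329 = -40311$)
$\frac{1}{-6074 + J} = \frac{1}{-6074 - 40311} = \frac{1}{-46385} = - \frac{1}{46385}$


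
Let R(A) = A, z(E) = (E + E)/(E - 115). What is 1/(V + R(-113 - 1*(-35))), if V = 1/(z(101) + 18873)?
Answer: -132010/10296773 ≈ -0.012821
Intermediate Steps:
z(E) = 2*E/(-115 + E) (z(E) = (2*E)/(-115 + E) = 2*E/(-115 + E))
V = 7/132010 (V = 1/(2*101/(-115 + 101) + 18873) = 1/(2*101/(-14) + 18873) = 1/(2*101*(-1/14) + 18873) = 1/(-101/7 + 18873) = 1/(132010/7) = 7/132010 ≈ 5.3026e-5)
1/(V + R(-113 - 1*(-35))) = 1/(7/132010 + (-113 - 1*(-35))) = 1/(7/132010 + (-113 + 35)) = 1/(7/132010 - 78) = 1/(-10296773/132010) = -132010/10296773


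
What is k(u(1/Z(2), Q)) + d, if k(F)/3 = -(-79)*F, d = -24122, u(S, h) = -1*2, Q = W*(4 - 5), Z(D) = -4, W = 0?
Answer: -24596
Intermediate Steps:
Q = 0 (Q = 0*(4 - 5) = 0*(-1) = 0)
u(S, h) = -2
k(F) = 237*F (k(F) = 3*(-(-79)*F) = 3*(79*F) = 237*F)
k(u(1/Z(2), Q)) + d = 237*(-2) - 24122 = -474 - 24122 = -24596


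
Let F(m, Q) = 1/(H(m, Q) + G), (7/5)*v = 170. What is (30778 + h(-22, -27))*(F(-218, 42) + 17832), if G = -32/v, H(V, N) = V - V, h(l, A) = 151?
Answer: 61757759111/112 ≈ 5.5141e+8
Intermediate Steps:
v = 850/7 (v = (5/7)*170 = 850/7 ≈ 121.43)
H(V, N) = 0
G = -112/425 (G = -32/850/7 = -32*7/850 = -112/425 ≈ -0.26353)
F(m, Q) = -425/112 (F(m, Q) = 1/(0 - 112/425) = 1/(-112/425) = -425/112)
(30778 + h(-22, -27))*(F(-218, 42) + 17832) = (30778 + 151)*(-425/112 + 17832) = 30929*(1996759/112) = 61757759111/112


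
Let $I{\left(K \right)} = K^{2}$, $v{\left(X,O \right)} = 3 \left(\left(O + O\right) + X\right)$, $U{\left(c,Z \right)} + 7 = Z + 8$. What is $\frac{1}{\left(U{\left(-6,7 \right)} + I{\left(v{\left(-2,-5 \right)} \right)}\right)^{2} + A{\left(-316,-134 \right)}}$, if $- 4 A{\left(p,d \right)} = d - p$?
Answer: $\frac{2}{3400741} \approx 5.8811 \cdot 10^{-7}$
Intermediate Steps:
$A{\left(p,d \right)} = - \frac{d}{4} + \frac{p}{4}$ ($A{\left(p,d \right)} = - \frac{d - p}{4} = - \frac{d}{4} + \frac{p}{4}$)
$U{\left(c,Z \right)} = 1 + Z$ ($U{\left(c,Z \right)} = -7 + \left(Z + 8\right) = -7 + \left(8 + Z\right) = 1 + Z$)
$v{\left(X,O \right)} = 3 X + 6 O$ ($v{\left(X,O \right)} = 3 \left(2 O + X\right) = 3 \left(X + 2 O\right) = 3 X + 6 O$)
$\frac{1}{\left(U{\left(-6,7 \right)} + I{\left(v{\left(-2,-5 \right)} \right)}\right)^{2} + A{\left(-316,-134 \right)}} = \frac{1}{\left(\left(1 + 7\right) + \left(3 \left(-2\right) + 6 \left(-5\right)\right)^{2}\right)^{2} + \left(\left(- \frac{1}{4}\right) \left(-134\right) + \frac{1}{4} \left(-316\right)\right)} = \frac{1}{\left(8 + \left(-6 - 30\right)^{2}\right)^{2} + \left(\frac{67}{2} - 79\right)} = \frac{1}{\left(8 + \left(-36\right)^{2}\right)^{2} - \frac{91}{2}} = \frac{1}{\left(8 + 1296\right)^{2} - \frac{91}{2}} = \frac{1}{1304^{2} - \frac{91}{2}} = \frac{1}{1700416 - \frac{91}{2}} = \frac{1}{\frac{3400741}{2}} = \frac{2}{3400741}$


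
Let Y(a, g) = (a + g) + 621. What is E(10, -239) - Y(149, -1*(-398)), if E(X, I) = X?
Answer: -1158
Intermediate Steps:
Y(a, g) = 621 + a + g
E(10, -239) - Y(149, -1*(-398)) = 10 - (621 + 149 - 1*(-398)) = 10 - (621 + 149 + 398) = 10 - 1*1168 = 10 - 1168 = -1158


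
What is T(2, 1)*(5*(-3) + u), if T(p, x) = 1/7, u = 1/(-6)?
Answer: -13/6 ≈ -2.1667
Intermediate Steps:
u = -⅙ ≈ -0.16667
T(p, x) = ⅐
T(2, 1)*(5*(-3) + u) = (5*(-3) - ⅙)/7 = (-15 - ⅙)/7 = (⅐)*(-91/6) = -13/6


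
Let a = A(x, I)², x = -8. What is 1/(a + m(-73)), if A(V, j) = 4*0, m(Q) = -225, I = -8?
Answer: -1/225 ≈ -0.0044444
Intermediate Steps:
A(V, j) = 0
a = 0 (a = 0² = 0)
1/(a + m(-73)) = 1/(0 - 225) = 1/(-225) = -1/225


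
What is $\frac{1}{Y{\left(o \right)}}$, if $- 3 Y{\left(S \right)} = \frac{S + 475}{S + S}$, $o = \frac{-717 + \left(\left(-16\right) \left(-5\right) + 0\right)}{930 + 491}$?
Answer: $\frac{39}{6881} \approx 0.0056678$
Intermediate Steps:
$o = - \frac{13}{29}$ ($o = \frac{-717 + \left(80 + 0\right)}{1421} = \left(-717 + 80\right) \frac{1}{1421} = \left(-637\right) \frac{1}{1421} = - \frac{13}{29} \approx -0.44828$)
$Y{\left(S \right)} = - \frac{475 + S}{6 S}$ ($Y{\left(S \right)} = - \frac{\left(S + 475\right) \frac{1}{S + S}}{3} = - \frac{\left(475 + S\right) \frac{1}{2 S}}{3} = - \frac{\frac{1}{2} \frac{1}{S} \left(475 + S\right)}{3} = - \frac{475 + S}{6 S}$)
$\frac{1}{Y{\left(o \right)}} = \frac{1}{\frac{1}{6} \frac{1}{- \frac{13}{29}} \left(-475 - - \frac{13}{29}\right)} = \frac{1}{\frac{1}{6} \left(- \frac{29}{13}\right) \left(-475 + \frac{13}{29}\right)} = \frac{1}{\frac{1}{6} \left(- \frac{29}{13}\right) \left(- \frac{13762}{29}\right)} = \frac{1}{\frac{6881}{39}} = \frac{39}{6881}$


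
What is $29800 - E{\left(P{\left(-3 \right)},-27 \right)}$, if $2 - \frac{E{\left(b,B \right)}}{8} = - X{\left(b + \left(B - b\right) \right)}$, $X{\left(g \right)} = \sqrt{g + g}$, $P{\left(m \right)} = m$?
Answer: $29784 - 24 i \sqrt{6} \approx 29784.0 - 58.788 i$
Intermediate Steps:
$X{\left(g \right)} = \sqrt{2} \sqrt{g}$ ($X{\left(g \right)} = \sqrt{2 g} = \sqrt{2} \sqrt{g}$)
$E{\left(b,B \right)} = 16 + 8 \sqrt{2} \sqrt{B}$ ($E{\left(b,B \right)} = 16 - 8 \left(- \sqrt{2} \sqrt{b + \left(B - b\right)}\right) = 16 - 8 \left(- \sqrt{2} \sqrt{B}\right) = 16 + 8 \sqrt{2} \sqrt{B}$)
$29800 - E{\left(P{\left(-3 \right)},-27 \right)} = 29800 - \left(16 + 8 \sqrt{2} \sqrt{-27}\right) = 29800 - \left(16 + 8 \sqrt{2} \cdot 3 i \sqrt{3}\right) = 29800 - \left(16 + 24 i \sqrt{6}\right) = 29784 - 24 i \sqrt{6}$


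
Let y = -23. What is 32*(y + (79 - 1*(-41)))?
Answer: 3104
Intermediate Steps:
32*(y + (79 - 1*(-41))) = 32*(-23 + (79 - 1*(-41))) = 32*(-23 + (79 + 41)) = 32*(-23 + 120) = 32*97 = 3104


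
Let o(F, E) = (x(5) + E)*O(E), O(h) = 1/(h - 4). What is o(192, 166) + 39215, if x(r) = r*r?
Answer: 6353021/162 ≈ 39216.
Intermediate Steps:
O(h) = 1/(-4 + h)
x(r) = r²
o(F, E) = (25 + E)/(-4 + E) (o(F, E) = (5² + E)/(-4 + E) = (25 + E)/(-4 + E))
o(192, 166) + 39215 = (25 + 166)/(-4 + 166) + 39215 = 191/162 + 39215 = 6353021/162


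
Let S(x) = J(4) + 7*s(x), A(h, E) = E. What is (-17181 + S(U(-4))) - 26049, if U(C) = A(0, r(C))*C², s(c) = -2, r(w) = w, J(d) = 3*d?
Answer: -43232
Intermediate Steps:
U(C) = C³ (U(C) = C*C² = C³)
S(x) = -2 (S(x) = 3*4 + 7*(-2) = 12 - 14 = -2)
(-17181 + S(U(-4))) - 26049 = (-17181 - 2) - 26049 = -17183 - 26049 = -43232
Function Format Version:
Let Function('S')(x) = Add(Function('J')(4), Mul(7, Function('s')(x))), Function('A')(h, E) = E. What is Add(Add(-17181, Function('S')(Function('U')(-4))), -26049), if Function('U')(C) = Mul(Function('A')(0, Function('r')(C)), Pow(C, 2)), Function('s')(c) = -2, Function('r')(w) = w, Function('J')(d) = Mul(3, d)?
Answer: -43232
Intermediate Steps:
Function('U')(C) = Pow(C, 3) (Function('U')(C) = Mul(C, Pow(C, 2)) = Pow(C, 3))
Function('S')(x) = -2 (Function('S')(x) = Add(Mul(3, 4), Mul(7, -2)) = Add(12, -14) = -2)
Add(Add(-17181, Function('S')(Function('U')(-4))), -26049) = Add(Add(-17181, -2), -26049) = Add(-17183, -26049) = -43232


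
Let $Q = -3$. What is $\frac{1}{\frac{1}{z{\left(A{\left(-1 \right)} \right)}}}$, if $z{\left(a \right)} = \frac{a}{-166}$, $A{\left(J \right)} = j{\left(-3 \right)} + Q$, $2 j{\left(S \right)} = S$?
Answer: $\frac{9}{332} \approx 0.027108$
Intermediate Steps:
$j{\left(S \right)} = \frac{S}{2}$
$A{\left(J \right)} = - \frac{9}{2}$ ($A{\left(J \right)} = \frac{1}{2} \left(-3\right) - 3 = - \frac{3}{2} - 3 = - \frac{9}{2}$)
$z{\left(a \right)} = - \frac{a}{166}$ ($z{\left(a \right)} = a \left(- \frac{1}{166}\right) = - \frac{a}{166}$)
$\frac{1}{\frac{1}{z{\left(A{\left(-1 \right)} \right)}}} = \frac{1}{\frac{1}{\left(- \frac{1}{166}\right) \left(- \frac{9}{2}\right)}} = \frac{1}{\frac{1}{\frac{9}{332}}} = \frac{1}{\frac{332}{9}} = \frac{9}{332}$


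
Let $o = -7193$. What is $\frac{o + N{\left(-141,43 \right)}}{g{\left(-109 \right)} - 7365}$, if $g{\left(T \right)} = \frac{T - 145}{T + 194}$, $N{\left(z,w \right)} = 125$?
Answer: $\frac{600780}{626279} \approx 0.95928$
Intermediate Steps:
$g{\left(T \right)} = \frac{-145 + T}{194 + T}$
$\frac{o + N{\left(-141,43 \right)}}{g{\left(-109 \right)} - 7365} = \frac{-7193 + 125}{\frac{-145 - 109}{194 - 109} - 7365} = - \frac{7068}{\frac{1}{85} \left(-254\right) - 7365} = - \frac{7068}{- \frac{254}{85} - 7365} = - \frac{7068}{- \frac{626279}{85}} = \left(-7068\right) \left(- \frac{85}{626279}\right) = \frac{600780}{626279}$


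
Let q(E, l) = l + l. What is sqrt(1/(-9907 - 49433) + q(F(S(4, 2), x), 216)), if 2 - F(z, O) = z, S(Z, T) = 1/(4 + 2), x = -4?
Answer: sqrt(380293429965)/29670 ≈ 20.785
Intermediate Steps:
S(Z, T) = 1/6
F(z, O) = 2 - z
q(E, l) = 2*l
sqrt(1/(-9907 - 49433) + q(F(S(4, 2), x), 216)) = sqrt(1/(-9907 - 49433) + 2*216) = sqrt(1/(-59340) + 432) = sqrt(-1/59340 + 432) = sqrt(25634879/59340) = sqrt(380293429965)/29670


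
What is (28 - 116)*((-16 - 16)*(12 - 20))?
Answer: -22528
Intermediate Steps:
(28 - 116)*((-16 - 16)*(12 - 20)) = -(-2816)*(-8) = -88*256 = -22528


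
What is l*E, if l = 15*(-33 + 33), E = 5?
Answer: 0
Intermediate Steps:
l = 0 (l = 15*0 = 0)
l*E = 0*5 = 0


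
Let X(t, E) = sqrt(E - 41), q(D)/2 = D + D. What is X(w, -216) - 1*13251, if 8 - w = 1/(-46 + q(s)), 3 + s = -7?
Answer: -13251 + I*sqrt(257) ≈ -13251.0 + 16.031*I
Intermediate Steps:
s = -10 (s = -3 - 7 = -10)
q(D) = 4*D (q(D) = 2*(D + D) = 2*(2*D) = 4*D)
w = 689/86 (w = 8 - 1/(-46 + 4*(-10)) = 8 - 1/(-46 - 40) = 8 - 1/(-86) = 8 - 1*(-1/86) = 8 + 1/86 = 689/86 ≈ 8.0116)
X(t, E) = sqrt(-41 + E)
X(w, -216) - 1*13251 = sqrt(-41 - 216) - 1*13251 = sqrt(-257) - 13251 = I*sqrt(257) - 13251 = -13251 + I*sqrt(257)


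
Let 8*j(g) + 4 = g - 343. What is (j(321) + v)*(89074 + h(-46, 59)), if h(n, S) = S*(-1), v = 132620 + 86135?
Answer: 77888748105/4 ≈ 1.9472e+10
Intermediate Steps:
v = 218755
h(n, S) = -S
j(g) = -347/8 + g/8 (j(g) = -1/2 + (g - 343)/8 = -1/2 + (-343 + g)/8 = -1/2 + (-343/8 + g/8) = -347/8 + g/8)
(j(321) + v)*(89074 + h(-46, 59)) = ((-347/8 + (1/8)*321) + 218755)*(89074 - 1*59) = ((-347/8 + 321/8) + 218755)*(89074 - 59) = (-13/4 + 218755)*89015 = (875007/4)*89015 = 77888748105/4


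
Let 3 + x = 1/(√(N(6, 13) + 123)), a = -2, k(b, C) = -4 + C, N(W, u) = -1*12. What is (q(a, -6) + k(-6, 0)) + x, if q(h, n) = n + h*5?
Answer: -23 + √111/111 ≈ -22.905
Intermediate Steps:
N(W, u) = -12
x = -3 + √111/111 (x = -3 + 1/(√(-12 + 123)) = -3 + 1/(√111) = -3 + √111/111 ≈ -2.9051)
q(h, n) = n + 5*h
(q(a, -6) + k(-6, 0)) + x = ((-6 + 5*(-2)) + (-4 + 0)) + (-3 + √111/111) = ((-6 - 10) - 4) + (-3 + √111/111) = (-16 - 4) + (-3 + √111/111) = -20 + (-3 + √111/111) = -23 + √111/111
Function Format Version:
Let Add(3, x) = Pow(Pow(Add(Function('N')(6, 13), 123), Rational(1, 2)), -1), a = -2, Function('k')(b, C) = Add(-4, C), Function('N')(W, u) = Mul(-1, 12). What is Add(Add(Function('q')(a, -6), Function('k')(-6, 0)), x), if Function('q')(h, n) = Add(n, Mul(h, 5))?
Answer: Add(-23, Mul(Rational(1, 111), Pow(111, Rational(1, 2)))) ≈ -22.905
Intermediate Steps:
Function('N')(W, u) = -12
x = Add(-3, Mul(Rational(1, 111), Pow(111, Rational(1, 2)))) (x = Add(-3, Pow(Pow(Add(-12, 123), Rational(1, 2)), -1)) = Add(-3, Pow(Pow(111, Rational(1, 2)), -1)) = Add(-3, Mul(Rational(1, 111), Pow(111, Rational(1, 2)))) ≈ -2.9051)
Function('q')(h, n) = Add(n, Mul(5, h))
Add(Add(Function('q')(a, -6), Function('k')(-6, 0)), x) = Add(Add(Add(-6, Mul(5, -2)), Add(-4, 0)), Add(-3, Mul(Rational(1, 111), Pow(111, Rational(1, 2))))) = Add(Add(Add(-6, -10), -4), Add(-3, Mul(Rational(1, 111), Pow(111, Rational(1, 2))))) = Add(Add(-16, -4), Add(-3, Mul(Rational(1, 111), Pow(111, Rational(1, 2))))) = Add(-20, Add(-3, Mul(Rational(1, 111), Pow(111, Rational(1, 2))))) = Add(-23, Mul(Rational(1, 111), Pow(111, Rational(1, 2))))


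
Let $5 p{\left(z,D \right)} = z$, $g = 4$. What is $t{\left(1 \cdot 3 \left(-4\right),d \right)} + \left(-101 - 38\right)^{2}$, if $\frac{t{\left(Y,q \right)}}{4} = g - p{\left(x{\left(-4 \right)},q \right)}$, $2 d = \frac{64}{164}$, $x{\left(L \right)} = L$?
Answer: $\frac{96701}{5} \approx 19340.0$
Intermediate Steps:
$p{\left(z,D \right)} = \frac{z}{5}$
$d = \frac{8}{41}$ ($d = \frac{64 \cdot \frac{1}{164}}{2} = \frac{1}{2} \cdot \frac{16}{41} = \frac{8}{41} \approx 0.19512$)
$t{\left(Y,q \right)} = \frac{96}{5}$ ($t{\left(Y,q \right)} = 4 \left(4 - \frac{1}{5} \left(-4\right)\right) = 4 \left(4 - - \frac{4}{5}\right) = 4 \left(4 + \frac{4}{5}\right) = 4 \cdot \frac{24}{5} = \frac{96}{5}$)
$t{\left(1 \cdot 3 \left(-4\right),d \right)} + \left(-101 - 38\right)^{2} = \frac{96}{5} + \left(-101 - 38\right)^{2} = \frac{96}{5} + \left(-139\right)^{2} = \frac{96}{5} + 19321 = \frac{96701}{5}$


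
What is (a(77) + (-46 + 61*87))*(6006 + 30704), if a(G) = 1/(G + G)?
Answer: 14871129225/77 ≈ 1.9313e+8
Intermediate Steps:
a(G) = 1/(2*G)
(a(77) + (-46 + 61*87))*(6006 + 30704) = ((½)/77 + (-46 + 61*87))*(6006 + 30704) = ((½)*(1/77) + (-46 + 5307))*36710 = (1/154 + 5261)*36710 = (810195/154)*36710 = 14871129225/77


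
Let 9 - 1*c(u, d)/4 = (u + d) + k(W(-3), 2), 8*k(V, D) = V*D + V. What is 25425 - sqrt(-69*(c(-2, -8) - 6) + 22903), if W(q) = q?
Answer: 25425 - 35*sqrt(58)/2 ≈ 25292.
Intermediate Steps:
k(V, D) = V/8 + D*V/8 (k(V, D) = (V*D + V)/8 = (D*V + V)/8 = (V + D*V)/8 = V/8 + D*V/8)
c(u, d) = 81/2 - 4*d - 4*u (c(u, d) = 36 - 4*((u + d) + (1/8)*(-3)*(1 + 2)) = 36 - 4*((d + u) + (1/8)*(-3)*3) = 36 - 4*((d + u) - 9/8) = 36 - 4*(-9/8 + d + u) = 36 + (9/2 - 4*d - 4*u) = 81/2 - 4*d - 4*u)
25425 - sqrt(-69*(c(-2, -8) - 6) + 22903) = 25425 - sqrt(-69*((81/2 - 4*(-8) - 4*(-2)) - 6) + 22903) = 25425 - sqrt(-69*((81/2 + 32 + 8) - 6) + 22903) = 25425 - sqrt(-69*(161/2 - 6) + 22903) = 25425 - sqrt(-69*149/2 + 22903) = 25425 - sqrt(-10281/2 + 22903) = 25425 - sqrt(35525/2) = 25425 - 35*sqrt(58)/2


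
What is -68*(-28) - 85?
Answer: 1819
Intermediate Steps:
-68*(-28) - 85 = 1904 - 85 = 1819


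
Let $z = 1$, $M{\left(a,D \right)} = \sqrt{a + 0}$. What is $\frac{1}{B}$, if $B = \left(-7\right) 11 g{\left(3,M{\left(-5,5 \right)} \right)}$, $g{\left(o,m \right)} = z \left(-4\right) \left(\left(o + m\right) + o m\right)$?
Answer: $\frac{3}{27412} - \frac{i \sqrt{5}}{6853} \approx 0.00010944 - 0.00032629 i$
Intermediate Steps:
$M{\left(a,D \right)} = \sqrt{a}$
$g{\left(o,m \right)} = - 4 m - 4 o - 4 m o$ ($g{\left(o,m \right)} = 1 \left(-4\right) \left(\left(o + m\right) + o m\right) = - 4 \left(\left(m + o\right) + m o\right) = - 4 \left(m + o + m o\right) = - 4 m - 4 o - 4 m o$)
$B = 924 + 1232 i \sqrt{5}$ ($B = \left(-7\right) 11 \left(- 4 \sqrt{-5} - 12 - 4 \sqrt{-5} \cdot 3\right) = - 77 \left(- 4 i \sqrt{5} - 12 - 4 i \sqrt{5} \cdot 3\right) = - 77 \left(- 4 i \sqrt{5} - 12 - 12 i \sqrt{5}\right) = - 77 \left(-12 - 16 i \sqrt{5}\right) = 924 + 1232 i \sqrt{5} \approx 924.0 + 2754.8 i$)
$\frac{1}{B} = \frac{1}{924 + 1232 i \sqrt{5}}$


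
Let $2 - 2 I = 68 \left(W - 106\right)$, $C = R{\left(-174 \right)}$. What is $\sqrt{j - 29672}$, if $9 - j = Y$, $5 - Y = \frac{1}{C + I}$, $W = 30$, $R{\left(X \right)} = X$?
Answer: $\frac{i \sqrt{172457737817}}{2411} \approx 172.24 i$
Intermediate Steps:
$C = -174$
$I = 2585$ ($I = 1 - \frac{68 \left(30 - 106\right)}{2} = 1 - \frac{68 \left(-76\right)}{2} = 1 - -2584 = 1 + 2584 = 2585$)
$Y = \frac{12054}{2411}$ ($Y = 5 - \frac{1}{-174 + 2585} = 5 - \frac{1}{2411} = \frac{12054}{2411} \approx 4.9996$)
$j = \frac{9645}{2411}$ ($j = 9 - \frac{12054}{2411} = \frac{9645}{2411} \approx 4.0004$)
$\sqrt{j - 29672} = \sqrt{\frac{9645}{2411} - 29672} = \sqrt{- \frac{71529547}{2411}} = \frac{i \sqrt{172457737817}}{2411}$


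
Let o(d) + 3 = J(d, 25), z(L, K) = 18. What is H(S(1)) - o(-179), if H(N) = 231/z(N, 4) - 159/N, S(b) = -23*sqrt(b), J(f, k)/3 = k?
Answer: -7211/138 ≈ -52.254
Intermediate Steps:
J(f, k) = 3*k
o(d) = 72 (o(d) = -3 + 3*25 = -3 + 75 = 72)
H(N) = 77/6 - 159/N (H(N) = 231/18 - 159/N = 231*(1/18) - 159/N = 77/6 - 159/N)
H(S(1)) - o(-179) = (77/6 - 159/((-23*sqrt(1)))) - 1*72 = (77/6 - 159/((-23*1))) - 72 = (77/6 - 159/(-23)) - 72 = (77/6 - 159*(-1/23)) - 72 = (77/6 + 159/23) - 72 = 2725/138 - 72 = -7211/138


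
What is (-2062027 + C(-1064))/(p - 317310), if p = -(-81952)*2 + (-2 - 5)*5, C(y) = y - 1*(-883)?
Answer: 2062208/153441 ≈ 13.440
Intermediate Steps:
C(y) = 883 + y (C(y) = y + 883 = 883 + y)
p = 163869 (p = -788*(-208) - 7*5 = 163904 - 35 = 163869)
(-2062027 + C(-1064))/(p - 317310) = (-2062027 + (883 - 1064))/(163869 - 317310) = (-2062027 - 181)/(-153441) = -2062208*(-1/153441) = 2062208/153441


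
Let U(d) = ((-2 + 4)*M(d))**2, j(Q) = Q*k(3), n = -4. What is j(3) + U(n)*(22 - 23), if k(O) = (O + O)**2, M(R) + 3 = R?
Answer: -88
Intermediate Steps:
M(R) = -3 + R
k(O) = 4*O**2 (k(O) = (2*O)**2 = 4*O**2)
j(Q) = 36*Q (j(Q) = Q*(4*3**2) = Q*(4*9) = Q*36 = 36*Q)
U(d) = (-6 + 2*d)**2 (U(d) = ((-2 + 4)*(-3 + d))**2 = (2*(-3 + d))**2 = (-6 + 2*d)**2)
j(3) + U(n)*(22 - 23) = 36*3 + (4*(-3 - 4)**2)*(22 - 23) = 108 + (4*(-7)**2)*(-1) = 108 + (4*49)*(-1) = 108 + 196*(-1) = 108 - 196 = -88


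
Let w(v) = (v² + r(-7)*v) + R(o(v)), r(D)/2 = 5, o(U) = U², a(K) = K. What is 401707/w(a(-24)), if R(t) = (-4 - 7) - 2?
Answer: 401707/323 ≈ 1243.7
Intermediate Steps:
r(D) = 10 (r(D) = 2*5 = 10)
R(t) = -13 (R(t) = -11 - 2 = -13)
w(v) = -13 + v² + 10*v (w(v) = (v² + 10*v) - 13 = -13 + v² + 10*v)
401707/w(a(-24)) = 401707/(-13 + (-24)² + 10*(-24)) = 401707/(-13 + 576 - 240) = 401707/323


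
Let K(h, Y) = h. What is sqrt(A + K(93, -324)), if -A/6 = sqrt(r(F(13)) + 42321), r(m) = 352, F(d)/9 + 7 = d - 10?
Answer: sqrt(93 - 6*sqrt(42673)) ≈ 33.859*I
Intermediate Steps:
F(d) = -153 + 9*d (F(d) = -63 + 9*(d - 10) = -63 + 9*(-10 + d) = -63 + (-90 + 9*d) = -153 + 9*d)
A = -6*sqrt(42673) (A = -6*sqrt(352 + 42321) = -6*sqrt(42673) ≈ -1239.4)
sqrt(A + K(93, -324)) = sqrt(-6*sqrt(42673) + 93) = sqrt(93 - 6*sqrt(42673))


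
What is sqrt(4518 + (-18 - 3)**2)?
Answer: 3*sqrt(551) ≈ 70.420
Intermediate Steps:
sqrt(4518 + (-18 - 3)**2) = sqrt(4518 + (-21)**2) = sqrt(4518 + 441) = sqrt(4959) = 3*sqrt(551)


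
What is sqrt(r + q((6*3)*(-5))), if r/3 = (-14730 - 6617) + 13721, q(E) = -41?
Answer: I*sqrt(22919) ≈ 151.39*I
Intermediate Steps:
r = -22878 (r = 3*((-14730 - 6617) + 13721) = 3*(-21347 + 13721) = 3*(-7626) = -22878)
sqrt(r + q((6*3)*(-5))) = sqrt(-22878 - 41) = sqrt(-22919) = I*sqrt(22919)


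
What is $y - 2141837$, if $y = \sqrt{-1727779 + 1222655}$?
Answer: $-2141837 + 2 i \sqrt{126281} \approx -2.1418 \cdot 10^{6} + 710.72 i$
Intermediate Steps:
$y = 2 i \sqrt{126281}$ ($y = \sqrt{-505124} = 2 i \sqrt{126281} \approx 710.72 i$)
$y - 2141837 = 2 i \sqrt{126281} - 2141837 = -2141837 + 2 i \sqrt{126281}$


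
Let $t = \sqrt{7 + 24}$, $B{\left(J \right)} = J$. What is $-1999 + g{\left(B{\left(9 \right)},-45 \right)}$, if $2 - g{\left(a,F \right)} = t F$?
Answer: $-1997 + 45 \sqrt{31} \approx -1746.5$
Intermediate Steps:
$t = \sqrt{31} \approx 5.5678$
$g{\left(a,F \right)} = 2 - F \sqrt{31}$ ($g{\left(a,F \right)} = 2 - \sqrt{31} F = 2 - F \sqrt{31}$)
$-1999 + g{\left(B{\left(9 \right)},-45 \right)} = -1999 - \left(-2 - 45 \sqrt{31}\right) = -1999 + \left(2 + 45 \sqrt{31}\right) = -1997 + 45 \sqrt{31}$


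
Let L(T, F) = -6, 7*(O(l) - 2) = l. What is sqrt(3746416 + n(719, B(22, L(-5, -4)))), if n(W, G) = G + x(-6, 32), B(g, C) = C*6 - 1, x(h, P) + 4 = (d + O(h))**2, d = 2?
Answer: sqrt(183572859)/7 ≈ 1935.6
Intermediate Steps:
O(l) = 2 + l/7
x(h, P) = -4 + (4 + h/7)**2 (x(h, P) = -4 + (2 + (2 + h/7))**2 = -4 + (4 + h/7)**2)
B(g, C) = -1 + 6*C (B(g, C) = 6*C - 1 = -1 + 6*C)
n(W, G) = 288/49 + G (n(W, G) = G + (-4 + (28 - 6)**2/49) = G + (-4 + (1/49)*22**2) = G + (-4 + (1/49)*484) = G + (-4 + 484/49) = G + 288/49 = 288/49 + G)
sqrt(3746416 + n(719, B(22, L(-5, -4)))) = sqrt(3746416 + (288/49 + (-1 + 6*(-6)))) = sqrt(3746416 + (288/49 + (-1 - 36))) = sqrt(3746416 + (288/49 - 37)) = sqrt(3746416 - 1525/49) = sqrt(183572859/49) = sqrt(183572859)/7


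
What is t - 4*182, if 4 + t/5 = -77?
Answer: -1133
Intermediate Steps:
t = -405 (t = -20 + 5*(-77) = -20 - 385 = -405)
t - 4*182 = -405 - 4*182 = -405 - 1*728 = -405 - 728 = -1133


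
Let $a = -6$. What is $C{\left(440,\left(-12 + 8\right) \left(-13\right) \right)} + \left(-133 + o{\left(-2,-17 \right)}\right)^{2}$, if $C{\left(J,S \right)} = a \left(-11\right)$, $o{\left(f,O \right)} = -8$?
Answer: $19947$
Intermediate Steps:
$C{\left(J,S \right)} = 66$ ($C{\left(J,S \right)} = \left(-6\right) \left(-11\right) = 66$)
$C{\left(440,\left(-12 + 8\right) \left(-13\right) \right)} + \left(-133 + o{\left(-2,-17 \right)}\right)^{2} = 66 + \left(-133 - 8\right)^{2} = 66 + \left(-141\right)^{2} = 66 + 19881 = 19947$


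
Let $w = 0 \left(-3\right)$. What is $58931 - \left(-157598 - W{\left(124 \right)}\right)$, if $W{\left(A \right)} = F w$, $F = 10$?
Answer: $216529$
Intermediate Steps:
$w = 0$
$W{\left(A \right)} = 0$ ($W{\left(A \right)} = 10 \cdot 0 = 0$)
$58931 - \left(-157598 - W{\left(124 \right)}\right) = 58931 - \left(-157598 - 0\right) = 58931 - \left(-157598 + 0\right) = 58931 - -157598 = 58931 + 157598 = 216529$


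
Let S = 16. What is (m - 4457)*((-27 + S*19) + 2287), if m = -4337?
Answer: -22547816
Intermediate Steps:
(m - 4457)*((-27 + S*19) + 2287) = (-4337 - 4457)*((-27 + 16*19) + 2287) = -8794*((-27 + 304) + 2287) = -8794*(277 + 2287) = -8794*2564 = -22547816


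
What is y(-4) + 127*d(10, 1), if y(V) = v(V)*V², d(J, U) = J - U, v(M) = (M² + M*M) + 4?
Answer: 1719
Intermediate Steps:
v(M) = 4 + 2*M² (v(M) = (M² + M²) + 4 = 2*M² + 4 = 4 + 2*M²)
y(V) = V²*(4 + 2*V²) (y(V) = (4 + 2*V²)*V² = V²*(4 + 2*V²))
y(-4) + 127*d(10, 1) = 2*(-4)²*(2 + (-4)²) + 127*(10 - 1*1) = 2*16*(2 + 16) + 127*(10 - 1) = 2*16*18 + 127*9 = 576 + 1143 = 1719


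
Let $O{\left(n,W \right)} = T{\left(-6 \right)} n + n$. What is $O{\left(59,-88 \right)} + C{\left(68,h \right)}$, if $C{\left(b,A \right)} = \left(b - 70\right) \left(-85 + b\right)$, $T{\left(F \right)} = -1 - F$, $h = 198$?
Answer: $388$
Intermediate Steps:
$C{\left(b,A \right)} = \left(-85 + b\right) \left(-70 + b\right)$ ($C{\left(b,A \right)} = \left(-70 + b\right) \left(-85 + b\right) = \left(-85 + b\right) \left(-70 + b\right)$)
$O{\left(n,W \right)} = 6 n$ ($O{\left(n,W \right)} = \left(-1 - -6\right) n + n = \left(-1 + 6\right) n + n = 5 n + n = 6 n$)
$O{\left(59,-88 \right)} + C{\left(68,h \right)} = 6 \cdot 59 + \left(5950 + 68^{2} - 10540\right) = 354 + \left(5950 + 4624 - 10540\right) = 354 + 34 = 388$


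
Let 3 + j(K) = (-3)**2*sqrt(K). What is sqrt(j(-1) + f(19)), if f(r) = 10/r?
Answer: sqrt(-893 + 3249*I)/19 ≈ 1.852 + 2.4298*I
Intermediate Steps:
j(K) = -3 + 9*sqrt(K) (j(K) = -3 + (-3)**2*sqrt(K) = -3 + 9*sqrt(K))
sqrt(j(-1) + f(19)) = sqrt((-3 + 9*sqrt(-1)) + 10/19) = sqrt((-3 + 9*I) + 10*(1/19)) = sqrt((-3 + 9*I) + 10/19) = sqrt(-47/19 + 9*I)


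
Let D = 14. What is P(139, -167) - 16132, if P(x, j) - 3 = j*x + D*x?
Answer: -37396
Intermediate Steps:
P(x, j) = 3 + 14*x + j*x (P(x, j) = 3 + (j*x + 14*x) = 3 + (14*x + j*x) = 3 + 14*x + j*x)
P(139, -167) - 16132 = (3 + 14*139 - 167*139) - 16132 = (3 + 1946 - 23213) - 16132 = -21264 - 16132 = -37396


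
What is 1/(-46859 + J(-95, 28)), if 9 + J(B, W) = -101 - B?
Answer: -1/46874 ≈ -2.1334e-5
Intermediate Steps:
J(B, W) = -110 - B (J(B, W) = -9 + (-101 - B) = -110 - B)
1/(-46859 + J(-95, 28)) = 1/(-46859 + (-110 - 1*(-95))) = 1/(-46859 + (-110 + 95)) = 1/(-46859 - 15) = 1/(-46874) = -1/46874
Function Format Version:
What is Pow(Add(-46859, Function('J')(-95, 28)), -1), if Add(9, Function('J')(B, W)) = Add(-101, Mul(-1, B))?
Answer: Rational(-1, 46874) ≈ -2.1334e-5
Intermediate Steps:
Function('J')(B, W) = Add(-110, Mul(-1, B)) (Function('J')(B, W) = Add(-9, Add(-101, Mul(-1, B))) = Add(-110, Mul(-1, B)))
Pow(Add(-46859, Function('J')(-95, 28)), -1) = Pow(Add(-46859, Add(-110, Mul(-1, -95))), -1) = Pow(Add(-46859, Add(-110, 95)), -1) = Pow(Add(-46859, -15), -1) = Pow(-46874, -1) = Rational(-1, 46874)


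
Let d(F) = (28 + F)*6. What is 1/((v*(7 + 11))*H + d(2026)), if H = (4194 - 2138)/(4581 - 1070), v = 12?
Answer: 3511/43713660 ≈ 8.0318e-5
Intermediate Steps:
H = 2056/3511 ≈ 0.58559
d(F) = 168 + 6*F
1/((v*(7 + 11))*H + d(2026)) = 1/((12*(7 + 11))*(2056/3511) + (168 + 6*2026)) = 1/((12*18)*(2056/3511) + (168 + 12156)) = 1/(216*(2056/3511) + 12324) = 1/(444096/3511 + 12324) = 1/(43713660/3511) = 3511/43713660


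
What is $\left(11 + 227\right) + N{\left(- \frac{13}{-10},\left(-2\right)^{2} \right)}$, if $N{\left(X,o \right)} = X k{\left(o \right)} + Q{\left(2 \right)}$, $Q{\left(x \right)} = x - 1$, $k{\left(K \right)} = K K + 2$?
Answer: $\frac{1312}{5} \approx 262.4$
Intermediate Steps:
$k{\left(K \right)} = 2 + K^{2}$ ($k{\left(K \right)} = K^{2} + 2 = 2 + K^{2}$)
$Q{\left(x \right)} = -1 + x$
$N{\left(X,o \right)} = 1 + X \left(2 + o^{2}\right)$ ($N{\left(X,o \right)} = X \left(2 + o^{2}\right) + \left(-1 + 2\right) = X \left(2 + o^{2}\right) + 1 = 1 + X \left(2 + o^{2}\right)$)
$\left(11 + 227\right) + N{\left(- \frac{13}{-10},\left(-2\right)^{2} \right)} = \left(11 + 227\right) + \left(1 + - \frac{13}{-10} \left(2 + \left(\left(-2\right)^{2}\right)^{2}\right)\right) = 238 + \left(1 + \left(-13\right) \left(- \frac{1}{10}\right) \left(2 + 4^{2}\right)\right) = 238 + \left(1 + \frac{13 \left(2 + 16\right)}{10}\right) = 238 + \left(1 + \frac{13}{10} \cdot 18\right) = 238 + \left(1 + \frac{117}{5}\right) = 238 + \frac{122}{5} = \frac{1312}{5}$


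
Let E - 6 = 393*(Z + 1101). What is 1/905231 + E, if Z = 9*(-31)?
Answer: 292436685013/905231 ≈ 3.2305e+5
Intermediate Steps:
Z = -279
E = 323052 (E = 6 + 393*(-279 + 1101) = 6 + 393*822 = 6 + 323046 = 323052)
1/905231 + E = 1/905231 + 323052 = 292436685013/905231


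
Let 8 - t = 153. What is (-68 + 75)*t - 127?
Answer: -1142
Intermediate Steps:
t = -145 (t = 8 - 1*153 = 8 - 153 = -145)
(-68 + 75)*t - 127 = (-68 + 75)*(-145) - 127 = 7*(-145) - 127 = -1015 - 127 = -1142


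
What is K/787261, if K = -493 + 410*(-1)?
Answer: -903/787261 ≈ -0.0011470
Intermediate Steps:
K = -903 (K = -493 - 410 = -903)
K/787261 = -903/787261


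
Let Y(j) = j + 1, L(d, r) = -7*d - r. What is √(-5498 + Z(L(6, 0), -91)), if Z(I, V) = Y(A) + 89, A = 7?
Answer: I*√5401 ≈ 73.491*I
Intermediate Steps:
L(d, r) = -r - 7*d
Y(j) = 1 + j
Z(I, V) = 97 (Z(I, V) = (1 + 7) + 89 = 8 + 89 = 97)
√(-5498 + Z(L(6, 0), -91)) = √(-5498 + 97) = √(-5401) = I*√5401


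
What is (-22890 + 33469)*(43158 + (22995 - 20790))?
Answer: 479895177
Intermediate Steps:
(-22890 + 33469)*(43158 + (22995 - 20790)) = 10579*(43158 + 2205) = 10579*45363 = 479895177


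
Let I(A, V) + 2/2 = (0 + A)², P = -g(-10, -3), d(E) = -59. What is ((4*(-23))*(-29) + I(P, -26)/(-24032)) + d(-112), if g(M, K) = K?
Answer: 7837435/3004 ≈ 2609.0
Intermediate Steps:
P = 3 (P = -1*(-3) = 3)
I(A, V) = -1 + A² (I(A, V) = -1 + (0 + A)² = -1 + A²)
((4*(-23))*(-29) + I(P, -26)/(-24032)) + d(-112) = ((4*(-23))*(-29) + (-1 + 3²)/(-24032)) - 59 = (-92*(-29) + (-1 + 9)*(-1/24032)) - 59 = (2668 + 8*(-1/24032)) - 59 = (2668 - 1/3004) - 59 = 8014671/3004 - 59 = 7837435/3004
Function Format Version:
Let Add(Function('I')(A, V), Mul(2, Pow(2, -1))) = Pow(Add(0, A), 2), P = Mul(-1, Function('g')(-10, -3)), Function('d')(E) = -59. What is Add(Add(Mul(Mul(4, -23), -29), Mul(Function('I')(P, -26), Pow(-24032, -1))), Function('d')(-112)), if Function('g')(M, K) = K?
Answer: Rational(7837435, 3004) ≈ 2609.0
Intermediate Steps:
P = 3 (P = Mul(-1, -3) = 3)
Function('I')(A, V) = Add(-1, Pow(A, 2)) (Function('I')(A, V) = Add(-1, Pow(Add(0, A), 2)) = Add(-1, Pow(A, 2)))
Add(Add(Mul(Mul(4, -23), -29), Mul(Function('I')(P, -26), Pow(-24032, -1))), Function('d')(-112)) = Add(Add(Mul(Mul(4, -23), -29), Mul(Add(-1, Pow(3, 2)), Pow(-24032, -1))), -59) = Add(Add(Mul(-92, -29), Mul(Add(-1, 9), Rational(-1, 24032))), -59) = Add(Add(2668, Mul(8, Rational(-1, 24032))), -59) = Add(Add(2668, Rational(-1, 3004)), -59) = Add(Rational(8014671, 3004), -59) = Rational(7837435, 3004)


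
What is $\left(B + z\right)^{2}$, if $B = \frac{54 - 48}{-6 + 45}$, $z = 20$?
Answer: $\frac{68644}{169} \approx 406.18$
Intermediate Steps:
$B = \frac{2}{13}$ ($B = \frac{6}{39} = 6 \cdot \frac{1}{39} = \frac{2}{13} \approx 0.15385$)
$\left(B + z\right)^{2} = \left(\frac{2}{13} + 20\right)^{2} = \left(\frac{262}{13}\right)^{2} = \frac{68644}{169}$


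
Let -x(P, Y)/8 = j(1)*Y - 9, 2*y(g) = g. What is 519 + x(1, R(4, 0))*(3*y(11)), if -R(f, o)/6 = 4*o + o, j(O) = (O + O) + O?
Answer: 1707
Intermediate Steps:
j(O) = 3*O (j(O) = 2*O + O = 3*O)
R(f, o) = -30*o (R(f, o) = -6*(4*o + o) = -30*o)
y(g) = g/2
x(P, Y) = 72 - 24*Y (x(P, Y) = -8*((3*1)*Y - 9) = -8*(3*Y - 9) = -8*(-9 + 3*Y) = 72 - 24*Y)
519 + x(1, R(4, 0))*(3*y(11)) = 519 + (72 - (-720)*0)*(3*((1/2)*11)) = 519 + (72 - 24*0)*(3*(11/2)) = 519 + (72 + 0)*(33/2) = 519 + 72*(33/2) = 519 + 1188 = 1707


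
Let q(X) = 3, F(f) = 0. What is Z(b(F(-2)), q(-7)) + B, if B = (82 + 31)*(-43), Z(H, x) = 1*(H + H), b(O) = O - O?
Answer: -4859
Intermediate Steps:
b(O) = 0
Z(H, x) = 2*H (Z(H, x) = 1*(2*H) = 2*H)
B = -4859 (B = 113*(-43) = -4859)
Z(b(F(-2)), q(-7)) + B = 2*0 - 4859 = 0 - 4859 = -4859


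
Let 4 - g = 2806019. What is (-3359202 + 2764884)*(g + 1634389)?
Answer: 696318421068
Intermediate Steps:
g = -2806015 (g = 4 - 1*2806019 = 4 - 2806019 = -2806015)
(-3359202 + 2764884)*(g + 1634389) = (-3359202 + 2764884)*(-2806015 + 1634389) = -594318*(-1171626) = 696318421068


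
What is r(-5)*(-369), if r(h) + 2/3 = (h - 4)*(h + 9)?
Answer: 13530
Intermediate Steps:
r(h) = -⅔ + (-4 + h)*(9 + h) (r(h) = -⅔ + (h - 4)*(h + 9) = -⅔ + (-4 + h)*(9 + h))
r(-5)*(-369) = (-110/3 + (-5)² + 5*(-5))*(-369) = (-110/3 + 25 - 25)*(-369) = -110/3*(-369) = 13530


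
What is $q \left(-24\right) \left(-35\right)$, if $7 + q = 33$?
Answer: $21840$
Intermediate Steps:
$q = 26$ ($q = -7 + 33 = 26$)
$q \left(-24\right) \left(-35\right) = 26 \left(-24\right) \left(-35\right) = \left(-624\right) \left(-35\right) = 21840$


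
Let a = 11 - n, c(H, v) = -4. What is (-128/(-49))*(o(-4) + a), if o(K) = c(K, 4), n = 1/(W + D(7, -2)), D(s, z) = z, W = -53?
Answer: 49408/2695 ≈ 18.333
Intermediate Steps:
n = -1/55 (n = 1/(-53 - 2) = 1/(-55) = -1/55 ≈ -0.018182)
o(K) = -4
a = 606/55 (a = 11 - 1*(-1/55) = 11 + 1/55 = 606/55 ≈ 11.018)
(-128/(-49))*(o(-4) + a) = (-128/(-49))*(-4 + 606/55) = -128*(-1/49)*(386/55) = (128/49)*(386/55) = 49408/2695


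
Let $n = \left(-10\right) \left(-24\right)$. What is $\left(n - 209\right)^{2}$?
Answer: $961$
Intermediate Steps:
$n = 240$
$\left(n - 209\right)^{2} = \left(240 - 209\right)^{2} = 31^{2} = 961$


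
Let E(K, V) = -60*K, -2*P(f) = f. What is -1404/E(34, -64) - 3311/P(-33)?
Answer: -101989/510 ≈ -199.98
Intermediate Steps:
P(f) = -f/2
-1404/E(34, -64) - 3311/P(-33) = -1404/((-60*34)) - 3311/((-½*(-33))) = -1404/(-2040) - 3311/33/2 = -1404*(-1/2040) - 3311*2/33 = 117/170 - 602/3 = -101989/510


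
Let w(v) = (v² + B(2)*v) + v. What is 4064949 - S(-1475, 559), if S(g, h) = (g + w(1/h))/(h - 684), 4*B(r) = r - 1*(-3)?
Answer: 127021564120327/31248100 ≈ 4.0649e+6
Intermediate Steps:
B(r) = ¾ + r/4 (B(r) = (r - 1*(-3))/4 = (r + 3)/4 = (3 + r)/4 = ¾ + r/4)
w(v) = v² + 9*v/4 (w(v) = (v² + (¾ + (¼)*2)*v) + v = (v² + (¾ + ½)*v) + v = (v² + 5*v/4) + v = v² + 9*v/4)
S(g, h) = (g + (9 + 4/h)/(4*h))/(-684 + h) (S(g, h) = (g + (9 + 4/h)/(4*h))/(h - 684) = (g + (9 + 4/h)/(4*h))/(-684 + h))
4064949 - S(-1475, 559) = 4064949 - (1 + (9/4)*559 - 1475*559²)/(559²*(-684 + 559)) = 4064949 - (1 + 5031/4 - 1475*312481)/(312481*(-125)) = 4064949 - (-1)*(1 + 5031/4 - 460909475)/(312481*125) = 4064949 - (-1)*(-1843632865)/(312481*125*4) = 4064949 - 1*368726573/31248100 = 4064949 - 368726573/31248100 = 127021564120327/31248100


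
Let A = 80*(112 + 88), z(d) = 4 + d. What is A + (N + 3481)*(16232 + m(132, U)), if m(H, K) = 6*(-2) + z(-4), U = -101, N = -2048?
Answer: 23259260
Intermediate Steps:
m(H, K) = -12 (m(H, K) = 6*(-2) + (4 - 4) = -12 + 0 = -12)
A = 16000 (A = 80*200 = 16000)
A + (N + 3481)*(16232 + m(132, U)) = 16000 + (-2048 + 3481)*(16232 - 12) = 16000 + 1433*16220 = 16000 + 23243260 = 23259260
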